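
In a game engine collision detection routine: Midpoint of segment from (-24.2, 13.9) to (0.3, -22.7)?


M = (((-24.2)+0.3)/2, (13.9+(-22.7))/2)
= (-11.95, -4.4)

(-11.95, -4.4)


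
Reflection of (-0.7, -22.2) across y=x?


Reflection over y=x: (x,y) -> (y,x)
(-0.7, -22.2) -> (-22.2, -0.7)

(-22.2, -0.7)


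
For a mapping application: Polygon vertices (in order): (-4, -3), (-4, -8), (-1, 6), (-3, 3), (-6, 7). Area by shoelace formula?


Shoelace sum: ((-4)*(-8) - (-4)*(-3)) + ((-4)*6 - (-1)*(-8)) + ((-1)*3 - (-3)*6) + ((-3)*7 - (-6)*3) + ((-6)*(-3) - (-4)*7)
= 46
Area = |46|/2 = 23

23


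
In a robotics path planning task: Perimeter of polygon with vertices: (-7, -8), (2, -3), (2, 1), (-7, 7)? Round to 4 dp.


Sides: (-7, -8)->(2, -3): sqrt(106) = 10.29563, (2, -3)->(2, 1): sqrt(16) = 4, (2, 1)->(-7, 7): sqrt(117) = 10.816654, (-7, 7)->(-7, -8): sqrt(225) = 15
Sum = 40.112284
Perimeter = 40.1123

40.1123


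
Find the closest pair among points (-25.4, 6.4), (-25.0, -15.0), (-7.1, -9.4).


d(P0,P1) = 21.4037, d(P0,P2) = 24.1771, d(P1,P2) = 18.7555
Closest: P1 and P2

Closest pair: (-25.0, -15.0) and (-7.1, -9.4), distance = 18.7555


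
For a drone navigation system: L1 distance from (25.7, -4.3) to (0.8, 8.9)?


|25.7-0.8| + |(-4.3)-8.9| = 24.9 + 13.2 = 38.1

38.1


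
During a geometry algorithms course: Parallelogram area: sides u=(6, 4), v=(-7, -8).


|u x v| = |6*(-8) - 4*(-7)|
= |(-48) - (-28)| = 20

20


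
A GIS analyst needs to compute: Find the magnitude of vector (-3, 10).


|u| = sqrt((-3)^2 + 10^2) = sqrt(109) = 10.4403

10.4403


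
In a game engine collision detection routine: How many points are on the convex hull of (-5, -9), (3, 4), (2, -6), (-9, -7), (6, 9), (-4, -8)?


Convex hull vertices (CCW): (-9, -7), (-5, -9), (2, -6), (6, 9)
Count = 4

4


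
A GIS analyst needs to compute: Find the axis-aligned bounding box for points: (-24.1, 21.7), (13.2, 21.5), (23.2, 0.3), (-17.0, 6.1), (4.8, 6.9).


x range: [-24.1, 23.2]
y range: [0.3, 21.7]
Bounding box: (-24.1,0.3) to (23.2,21.7)

(-24.1,0.3) to (23.2,21.7)


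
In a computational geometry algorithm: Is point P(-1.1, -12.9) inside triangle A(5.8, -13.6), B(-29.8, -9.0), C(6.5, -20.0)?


Cross products: AB x AP = 6.82, BC x BP = 174.13, CA x CP = 43.67
All same sign? yes

Yes, inside


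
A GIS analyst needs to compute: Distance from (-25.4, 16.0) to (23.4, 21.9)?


dx=48.8, dy=5.9
d^2 = 48.8^2 + 5.9^2 = 2416.25
d = sqrt(2416.25) = 49.1554

49.1554


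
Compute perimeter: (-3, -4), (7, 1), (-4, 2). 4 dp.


Sides: (-3, -4)->(7, 1): sqrt(125) = 11.18034, (7, 1)->(-4, 2): sqrt(122) = 11.045361, (-4, 2)->(-3, -4): sqrt(37) = 6.082763
Sum = 28.308464
Perimeter = 28.3085

28.3085


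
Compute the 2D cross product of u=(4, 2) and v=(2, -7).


u x v = u_x*v_y - u_y*v_x = 4*(-7) - 2*2
= (-28) - 4 = -32

-32


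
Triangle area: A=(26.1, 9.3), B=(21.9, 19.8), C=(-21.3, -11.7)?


Area = |x_A(y_B-y_C) + x_B(y_C-y_A) + x_C(y_A-y_B)|/2
= |822.15 + (-459.9) + 223.65|/2
= 585.9/2 = 292.95

292.95


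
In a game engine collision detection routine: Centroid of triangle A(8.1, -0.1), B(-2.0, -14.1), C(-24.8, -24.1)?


Centroid = ((x_A+x_B+x_C)/3, (y_A+y_B+y_C)/3)
= ((8.1+(-2)+(-24.8))/3, ((-0.1)+(-14.1)+(-24.1))/3)
= (-6.2333, -12.7667)

(-6.2333, -12.7667)


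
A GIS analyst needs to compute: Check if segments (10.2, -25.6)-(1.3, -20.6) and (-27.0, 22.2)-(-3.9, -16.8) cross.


Cross products: d1=346.62, d2=115.02, d3=-239.42, d4=-7.82
d1*d2 < 0 and d3*d4 < 0? no

No, they don't intersect


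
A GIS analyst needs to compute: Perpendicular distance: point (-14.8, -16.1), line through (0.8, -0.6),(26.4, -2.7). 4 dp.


|cross product| = 429.56
|line direction| = sqrt(659.77) = 25.686
Distance = 429.56/sqrt(659.77) = 16.7235

16.7235


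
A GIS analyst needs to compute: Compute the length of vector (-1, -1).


|u| = sqrt((-1)^2 + (-1)^2) = sqrt(2) = 1.4142

1.4142


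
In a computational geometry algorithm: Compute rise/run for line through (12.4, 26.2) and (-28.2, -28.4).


slope = (y2-y1)/(x2-x1) = ((-28.4)-26.2)/((-28.2)-12.4) = (-54.6)/(-40.6) = 1.3448

1.3448


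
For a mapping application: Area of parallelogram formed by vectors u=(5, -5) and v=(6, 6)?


|u x v| = |5*6 - (-5)*6|
= |30 - (-30)| = 60

60


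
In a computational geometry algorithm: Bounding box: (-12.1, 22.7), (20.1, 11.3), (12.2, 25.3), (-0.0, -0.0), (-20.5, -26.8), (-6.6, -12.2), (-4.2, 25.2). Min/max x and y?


x range: [-20.5, 20.1]
y range: [-26.8, 25.3]
Bounding box: (-20.5,-26.8) to (20.1,25.3)

(-20.5,-26.8) to (20.1,25.3)


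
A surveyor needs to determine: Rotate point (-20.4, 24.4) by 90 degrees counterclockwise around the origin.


90° CCW: (x,y) -> (-y, x)
(-20.4,24.4) -> (-24.4, -20.4)

(-24.4, -20.4)


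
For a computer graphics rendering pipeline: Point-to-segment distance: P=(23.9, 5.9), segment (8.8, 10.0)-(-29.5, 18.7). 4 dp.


Project P onto AB: t = 0 (clamped to [0,1])
Closest point on segment: (8.8, 10)
Distance: 15.6467

15.6467


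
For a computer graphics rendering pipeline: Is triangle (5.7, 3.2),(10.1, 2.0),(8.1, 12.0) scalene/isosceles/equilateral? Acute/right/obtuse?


Side lengths squared: AB^2=20.8, BC^2=104, CA^2=83.2
Sorted: [20.8, 83.2, 104]
By sides: Scalene, By angles: Right

Scalene, Right


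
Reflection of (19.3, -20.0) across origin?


Reflection over origin: (x,y) -> (-x,-y)
(19.3, -20) -> (-19.3, 20)

(-19.3, 20)


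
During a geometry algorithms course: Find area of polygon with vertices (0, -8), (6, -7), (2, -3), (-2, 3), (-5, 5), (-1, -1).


Shoelace sum: (0*(-7) - 6*(-8)) + (6*(-3) - 2*(-7)) + (2*3 - (-2)*(-3)) + ((-2)*5 - (-5)*3) + ((-5)*(-1) - (-1)*5) + ((-1)*(-8) - 0*(-1))
= 67
Area = |67|/2 = 33.5

33.5


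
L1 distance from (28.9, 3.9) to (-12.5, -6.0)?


|28.9-(-12.5)| + |3.9-(-6)| = 41.4 + 9.9 = 51.3

51.3


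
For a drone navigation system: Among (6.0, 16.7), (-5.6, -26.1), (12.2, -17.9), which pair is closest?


d(P0,P1) = 44.3441, d(P0,P2) = 35.1511, d(P1,P2) = 19.598
Closest: P1 and P2

Closest pair: (-5.6, -26.1) and (12.2, -17.9), distance = 19.598


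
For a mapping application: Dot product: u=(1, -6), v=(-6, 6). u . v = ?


u . v = u_x*v_x + u_y*v_y = 1*(-6) + (-6)*6
= (-6) + (-36) = -42

-42


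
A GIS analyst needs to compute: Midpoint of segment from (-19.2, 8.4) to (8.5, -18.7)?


M = (((-19.2)+8.5)/2, (8.4+(-18.7))/2)
= (-5.35, -5.15)

(-5.35, -5.15)


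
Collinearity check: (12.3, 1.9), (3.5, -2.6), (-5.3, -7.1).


Cross product: (3.5-12.3)*((-7.1)-1.9) - ((-2.6)-1.9)*((-5.3)-12.3)
= 0

Yes, collinear


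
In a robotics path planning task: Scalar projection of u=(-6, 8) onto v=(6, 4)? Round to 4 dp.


u.v = -4, |v| = sqrt(52) = 7.2111
Scalar projection = u.v / |v| = -4 / sqrt(52) = -0.5547

-0.5547


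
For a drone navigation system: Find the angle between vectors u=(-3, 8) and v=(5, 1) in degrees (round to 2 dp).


u.v = -7, |u| = sqrt(73) = 8.544, |v| = sqrt(26) = 5.099
cos(theta) = u.v/(|u||v|) = -7/sqrt(1898) = -0.160676
theta = acos(-0.160676) = 99.25 degrees

99.25 degrees


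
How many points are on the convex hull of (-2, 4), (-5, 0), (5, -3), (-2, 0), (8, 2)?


Convex hull vertices (CCW): (-5, 0), (5, -3), (8, 2), (-2, 4)
Count = 4

4


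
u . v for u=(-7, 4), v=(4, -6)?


u . v = u_x*v_x + u_y*v_y = (-7)*4 + 4*(-6)
= (-28) + (-24) = -52

-52


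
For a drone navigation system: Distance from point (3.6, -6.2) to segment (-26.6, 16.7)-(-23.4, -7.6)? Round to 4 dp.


Project P onto AB: t = 1 (clamped to [0,1])
Closest point on segment: (-23.4, -7.6)
Distance: 27.0363

27.0363


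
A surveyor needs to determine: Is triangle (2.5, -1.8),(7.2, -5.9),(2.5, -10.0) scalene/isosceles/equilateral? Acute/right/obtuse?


Side lengths squared: AB^2=38.9, BC^2=38.9, CA^2=67.24
Sorted: [38.9, 38.9, 67.24]
By sides: Isosceles, By angles: Acute

Isosceles, Acute


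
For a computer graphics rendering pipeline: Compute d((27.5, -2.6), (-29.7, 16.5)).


dx=-57.2, dy=19.1
d^2 = (-57.2)^2 + 19.1^2 = 3636.65
d = sqrt(3636.65) = 60.3046

60.3046


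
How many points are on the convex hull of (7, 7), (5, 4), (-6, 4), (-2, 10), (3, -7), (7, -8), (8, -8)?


Convex hull vertices (CCW): (-6, 4), (3, -7), (7, -8), (8, -8), (7, 7), (-2, 10)
Count = 6

6


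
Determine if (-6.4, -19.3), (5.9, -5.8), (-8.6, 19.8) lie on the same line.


Cross product: (5.9-(-6.4))*(19.8-(-19.3)) - ((-5.8)-(-19.3))*((-8.6)-(-6.4))
= 510.63

No, not collinear


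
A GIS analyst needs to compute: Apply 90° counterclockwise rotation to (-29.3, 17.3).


90° CCW: (x,y) -> (-y, x)
(-29.3,17.3) -> (-17.3, -29.3)

(-17.3, -29.3)


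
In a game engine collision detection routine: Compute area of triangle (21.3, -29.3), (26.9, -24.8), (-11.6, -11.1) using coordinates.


Area = |x_A(y_B-y_C) + x_B(y_C-y_A) + x_C(y_A-y_B)|/2
= |(-291.81) + 489.58 + 52.2|/2
= 249.97/2 = 124.985

124.985


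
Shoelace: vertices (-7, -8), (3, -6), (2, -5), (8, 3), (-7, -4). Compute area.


Shoelace sum: ((-7)*(-6) - 3*(-8)) + (3*(-5) - 2*(-6)) + (2*3 - 8*(-5)) + (8*(-4) - (-7)*3) + ((-7)*(-8) - (-7)*(-4))
= 126
Area = |126|/2 = 63

63


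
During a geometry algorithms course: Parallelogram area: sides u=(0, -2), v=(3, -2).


|u x v| = |0*(-2) - (-2)*3|
= |0 - (-6)| = 6

6


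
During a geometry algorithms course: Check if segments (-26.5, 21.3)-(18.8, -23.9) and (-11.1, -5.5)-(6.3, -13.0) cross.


Cross products: d1=350.82, d2=-95.91, d3=-517.96, d4=-71.23
d1*d2 < 0 and d3*d4 < 0? no

No, they don't intersect


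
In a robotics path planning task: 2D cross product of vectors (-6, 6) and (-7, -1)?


u x v = u_x*v_y - u_y*v_x = (-6)*(-1) - 6*(-7)
= 6 - (-42) = 48

48


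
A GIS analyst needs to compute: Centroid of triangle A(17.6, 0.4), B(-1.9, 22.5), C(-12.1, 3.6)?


Centroid = ((x_A+x_B+x_C)/3, (y_A+y_B+y_C)/3)
= ((17.6+(-1.9)+(-12.1))/3, (0.4+22.5+3.6)/3)
= (1.2, 8.8333)

(1.2, 8.8333)


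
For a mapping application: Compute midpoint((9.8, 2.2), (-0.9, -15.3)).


M = ((9.8+(-0.9))/2, (2.2+(-15.3))/2)
= (4.45, -6.55)

(4.45, -6.55)


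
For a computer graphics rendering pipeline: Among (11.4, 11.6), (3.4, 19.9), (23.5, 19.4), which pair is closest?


d(P0,P1) = 11.5278, d(P0,P2) = 14.3962, d(P1,P2) = 20.1062
Closest: P0 and P1

Closest pair: (11.4, 11.6) and (3.4, 19.9), distance = 11.5278


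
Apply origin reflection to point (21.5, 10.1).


Reflection over origin: (x,y) -> (-x,-y)
(21.5, 10.1) -> (-21.5, -10.1)

(-21.5, -10.1)


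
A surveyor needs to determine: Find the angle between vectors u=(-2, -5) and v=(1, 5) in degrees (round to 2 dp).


u.v = -27, |u| = sqrt(29) = 5.3852, |v| = sqrt(26) = 5.099
cos(theta) = u.v/(|u||v|) = -27/sqrt(754) = -0.983282
theta = acos(-0.983282) = 169.51 degrees

169.51 degrees


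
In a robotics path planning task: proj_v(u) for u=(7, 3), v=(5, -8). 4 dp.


u.v = 11, |v| = sqrt(89) = 9.434
Scalar projection = u.v / |v| = 11 / sqrt(89) = 1.166

1.166


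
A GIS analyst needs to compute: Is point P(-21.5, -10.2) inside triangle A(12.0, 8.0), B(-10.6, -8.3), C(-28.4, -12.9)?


Cross products: AB x AP = -134.73, BC x BP = -16.32, CA x CP = -35.13
All same sign? yes

Yes, inside


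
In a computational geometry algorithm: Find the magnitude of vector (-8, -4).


|u| = sqrt((-8)^2 + (-4)^2) = sqrt(80) = 8.9443

8.9443


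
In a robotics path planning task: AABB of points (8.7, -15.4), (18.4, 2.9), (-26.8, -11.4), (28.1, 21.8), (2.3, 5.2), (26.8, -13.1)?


x range: [-26.8, 28.1]
y range: [-15.4, 21.8]
Bounding box: (-26.8,-15.4) to (28.1,21.8)

(-26.8,-15.4) to (28.1,21.8)


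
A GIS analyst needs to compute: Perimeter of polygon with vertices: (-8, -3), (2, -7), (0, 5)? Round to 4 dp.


Sides: (-8, -3)->(2, -7): sqrt(116) = 10.77033, (2, -7)->(0, 5): sqrt(148) = 12.165525, (0, 5)->(-8, -3): sqrt(128) = 11.313708
Sum = 34.249563
Perimeter = 34.2496

34.2496


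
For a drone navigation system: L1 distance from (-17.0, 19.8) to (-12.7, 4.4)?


|(-17)-(-12.7)| + |19.8-4.4| = 4.3 + 15.4 = 19.7

19.7


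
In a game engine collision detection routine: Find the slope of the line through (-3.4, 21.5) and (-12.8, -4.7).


slope = (y2-y1)/(x2-x1) = ((-4.7)-21.5)/((-12.8)-(-3.4)) = (-26.2)/(-9.4) = 2.7872

2.7872


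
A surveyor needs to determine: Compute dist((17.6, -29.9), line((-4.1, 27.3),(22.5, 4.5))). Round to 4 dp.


|cross product| = 1026.76
|line direction| = sqrt(1227.4) = 35.0343
Distance = 1026.76/sqrt(1227.4) = 29.3073

29.3073


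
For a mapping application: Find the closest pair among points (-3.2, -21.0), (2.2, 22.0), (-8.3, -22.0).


d(P0,P1) = 43.3377, d(P0,P2) = 5.1971, d(P1,P2) = 45.2355
Closest: P0 and P2

Closest pair: (-3.2, -21.0) and (-8.3, -22.0), distance = 5.1971


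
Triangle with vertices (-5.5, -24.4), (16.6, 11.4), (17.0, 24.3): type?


Side lengths squared: AB^2=1770.05, BC^2=166.57, CA^2=2877.94
Sorted: [166.57, 1770.05, 2877.94]
By sides: Scalene, By angles: Obtuse

Scalene, Obtuse


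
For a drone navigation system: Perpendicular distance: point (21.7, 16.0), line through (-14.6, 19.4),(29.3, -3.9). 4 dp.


|cross product| = 696.53
|line direction| = sqrt(2470.1) = 49.7001
Distance = 696.53/sqrt(2470.1) = 14.0147

14.0147


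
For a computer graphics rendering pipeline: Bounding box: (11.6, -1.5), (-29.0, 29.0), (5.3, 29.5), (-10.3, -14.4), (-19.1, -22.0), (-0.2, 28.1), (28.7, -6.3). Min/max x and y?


x range: [-29, 28.7]
y range: [-22, 29.5]
Bounding box: (-29,-22) to (28.7,29.5)

(-29,-22) to (28.7,29.5)


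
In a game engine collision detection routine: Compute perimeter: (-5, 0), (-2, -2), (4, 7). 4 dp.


Sides: (-5, 0)->(-2, -2): sqrt(13) = 3.605551, (-2, -2)->(4, 7): sqrt(117) = 10.816654, (4, 7)->(-5, 0): sqrt(130) = 11.401754
Sum = 25.823959
Perimeter = 25.824

25.824


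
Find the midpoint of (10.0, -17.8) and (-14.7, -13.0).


M = ((10+(-14.7))/2, ((-17.8)+(-13))/2)
= (-2.35, -15.4)

(-2.35, -15.4)


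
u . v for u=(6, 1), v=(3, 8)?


u . v = u_x*v_x + u_y*v_y = 6*3 + 1*8
= 18 + 8 = 26

26


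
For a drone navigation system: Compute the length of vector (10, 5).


|u| = sqrt(10^2 + 5^2) = sqrt(125) = 11.1803

11.1803


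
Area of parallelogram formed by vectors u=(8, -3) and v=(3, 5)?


|u x v| = |8*5 - (-3)*3|
= |40 - (-9)| = 49

49


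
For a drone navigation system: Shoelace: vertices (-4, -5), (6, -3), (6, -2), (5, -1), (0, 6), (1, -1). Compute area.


Shoelace sum: ((-4)*(-3) - 6*(-5)) + (6*(-2) - 6*(-3)) + (6*(-1) - 5*(-2)) + (5*6 - 0*(-1)) + (0*(-1) - 1*6) + (1*(-5) - (-4)*(-1))
= 67
Area = |67|/2 = 33.5

33.5


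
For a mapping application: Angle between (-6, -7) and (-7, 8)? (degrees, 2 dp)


u.v = -14, |u| = sqrt(85) = 9.2195, |v| = sqrt(113) = 10.6301
cos(theta) = u.v/(|u||v|) = -14/sqrt(9605) = -0.14285
theta = acos(-0.14285) = 98.21 degrees

98.21 degrees


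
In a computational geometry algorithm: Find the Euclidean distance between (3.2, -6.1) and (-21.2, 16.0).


dx=-24.4, dy=22.1
d^2 = (-24.4)^2 + 22.1^2 = 1083.77
d = sqrt(1083.77) = 32.9207

32.9207


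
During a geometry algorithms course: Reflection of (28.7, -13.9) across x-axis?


Reflection over x-axis: (x,y) -> (x,-y)
(28.7, -13.9) -> (28.7, 13.9)

(28.7, 13.9)


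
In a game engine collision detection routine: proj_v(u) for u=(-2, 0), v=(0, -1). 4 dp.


u.v = 0, |v| = sqrt(1) = 1
Scalar projection = u.v / |v| = 0 / sqrt(1) = 0

0


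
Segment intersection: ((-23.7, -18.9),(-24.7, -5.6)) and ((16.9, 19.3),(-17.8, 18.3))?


Cross products: d1=1284.94, d2=822.43, d3=-578.18, d4=-115.67
d1*d2 < 0 and d3*d4 < 0? no

No, they don't intersect


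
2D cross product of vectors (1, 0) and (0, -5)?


u x v = u_x*v_y - u_y*v_x = 1*(-5) - 0*0
= (-5) - 0 = -5

-5


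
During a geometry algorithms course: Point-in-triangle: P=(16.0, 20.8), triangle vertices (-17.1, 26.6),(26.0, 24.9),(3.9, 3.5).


Cross products: AB x AP = -193.71, BC x BP = -123.39, CA x CP = -642.81
All same sign? yes

Yes, inside


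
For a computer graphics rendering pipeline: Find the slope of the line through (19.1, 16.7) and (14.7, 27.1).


slope = (y2-y1)/(x2-x1) = (27.1-16.7)/(14.7-19.1) = 10.4/(-4.4) = -2.3636

-2.3636


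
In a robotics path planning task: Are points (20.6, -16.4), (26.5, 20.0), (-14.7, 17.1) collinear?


Cross product: (26.5-20.6)*(17.1-(-16.4)) - (20-(-16.4))*((-14.7)-20.6)
= 1482.57

No, not collinear


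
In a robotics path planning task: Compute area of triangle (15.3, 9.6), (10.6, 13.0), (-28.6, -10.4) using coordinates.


Area = |x_A(y_B-y_C) + x_B(y_C-y_A) + x_C(y_A-y_B)|/2
= |358.02 + (-212) + 97.24|/2
= 243.26/2 = 121.63

121.63


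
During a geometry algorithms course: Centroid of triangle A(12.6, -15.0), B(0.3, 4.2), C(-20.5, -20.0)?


Centroid = ((x_A+x_B+x_C)/3, (y_A+y_B+y_C)/3)
= ((12.6+0.3+(-20.5))/3, ((-15)+4.2+(-20))/3)
= (-2.5333, -10.2667)

(-2.5333, -10.2667)


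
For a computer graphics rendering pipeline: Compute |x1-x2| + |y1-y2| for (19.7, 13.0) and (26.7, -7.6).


|19.7-26.7| + |13-(-7.6)| = 7 + 20.6 = 27.6

27.6


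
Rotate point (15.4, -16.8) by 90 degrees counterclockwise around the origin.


90° CCW: (x,y) -> (-y, x)
(15.4,-16.8) -> (16.8, 15.4)

(16.8, 15.4)


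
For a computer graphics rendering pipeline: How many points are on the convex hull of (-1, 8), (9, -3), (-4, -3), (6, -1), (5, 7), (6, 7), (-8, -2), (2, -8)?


Convex hull vertices (CCW): (-8, -2), (2, -8), (9, -3), (6, 7), (-1, 8)
Count = 5

5


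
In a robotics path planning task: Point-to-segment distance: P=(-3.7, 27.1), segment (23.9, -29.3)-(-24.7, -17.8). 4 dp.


Project P onto AB: t = 0.7978 (clamped to [0,1])
Closest point on segment: (-14.8746, -20.1249)
Distance: 48.529

48.529


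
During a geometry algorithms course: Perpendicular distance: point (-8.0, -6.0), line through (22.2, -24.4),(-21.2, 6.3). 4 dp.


|cross product| = 128.58
|line direction| = sqrt(2826.05) = 53.1606
Distance = 128.58/sqrt(2826.05) = 2.4187

2.4187


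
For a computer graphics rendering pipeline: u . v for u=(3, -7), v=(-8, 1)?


u . v = u_x*v_x + u_y*v_y = 3*(-8) + (-7)*1
= (-24) + (-7) = -31

-31


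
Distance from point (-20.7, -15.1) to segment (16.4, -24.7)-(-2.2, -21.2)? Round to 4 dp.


Project P onto AB: t = 1 (clamped to [0,1])
Closest point on segment: (-2.2, -21.2)
Distance: 19.4797

19.4797


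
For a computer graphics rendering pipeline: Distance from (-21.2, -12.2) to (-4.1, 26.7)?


dx=17.1, dy=38.9
d^2 = 17.1^2 + 38.9^2 = 1805.62
d = sqrt(1805.62) = 42.4926

42.4926


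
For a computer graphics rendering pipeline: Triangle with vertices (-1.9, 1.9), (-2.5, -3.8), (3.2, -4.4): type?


Side lengths squared: AB^2=32.85, BC^2=32.85, CA^2=65.7
Sorted: [32.85, 32.85, 65.7]
By sides: Isosceles, By angles: Right

Isosceles, Right


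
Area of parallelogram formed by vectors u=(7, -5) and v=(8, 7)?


|u x v| = |7*7 - (-5)*8|
= |49 - (-40)| = 89

89


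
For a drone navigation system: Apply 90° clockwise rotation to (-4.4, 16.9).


90° CW: (x,y) -> (y, -x)
(-4.4,16.9) -> (16.9, 4.4)

(16.9, 4.4)


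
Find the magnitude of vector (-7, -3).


|u| = sqrt((-7)^2 + (-3)^2) = sqrt(58) = 7.6158

7.6158


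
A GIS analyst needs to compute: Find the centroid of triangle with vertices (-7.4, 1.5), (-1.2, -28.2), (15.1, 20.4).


Centroid = ((x_A+x_B+x_C)/3, (y_A+y_B+y_C)/3)
= (((-7.4)+(-1.2)+15.1)/3, (1.5+(-28.2)+20.4)/3)
= (2.1667, -2.1)

(2.1667, -2.1)


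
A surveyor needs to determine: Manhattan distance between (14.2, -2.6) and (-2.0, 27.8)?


|14.2-(-2)| + |(-2.6)-27.8| = 16.2 + 30.4 = 46.6

46.6


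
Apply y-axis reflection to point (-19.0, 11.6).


Reflection over y-axis: (x,y) -> (-x,y)
(-19, 11.6) -> (19, 11.6)

(19, 11.6)


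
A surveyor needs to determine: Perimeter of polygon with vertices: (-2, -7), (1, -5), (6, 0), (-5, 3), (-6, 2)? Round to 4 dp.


Sides: (-2, -7)->(1, -5): sqrt(13) = 3.605551, (1, -5)->(6, 0): sqrt(50) = 7.071068, (6, 0)->(-5, 3): sqrt(130) = 11.401754, (-5, 3)->(-6, 2): sqrt(2) = 1.414214, (-6, 2)->(-2, -7): sqrt(97) = 9.848858
Sum = 33.341445
Perimeter = 33.3414

33.3414


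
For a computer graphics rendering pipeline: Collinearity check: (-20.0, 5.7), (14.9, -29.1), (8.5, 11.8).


Cross product: (14.9-(-20))*(11.8-5.7) - ((-29.1)-5.7)*(8.5-(-20))
= 1204.69

No, not collinear


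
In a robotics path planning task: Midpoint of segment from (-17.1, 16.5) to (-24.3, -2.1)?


M = (((-17.1)+(-24.3))/2, (16.5+(-2.1))/2)
= (-20.7, 7.2)

(-20.7, 7.2)


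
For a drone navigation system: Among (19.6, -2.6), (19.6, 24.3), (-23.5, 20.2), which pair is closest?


d(P0,P1) = 26.9, d(P0,P2) = 48.7591, d(P1,P2) = 43.2946
Closest: P0 and P1

Closest pair: (19.6, -2.6) and (19.6, 24.3), distance = 26.9


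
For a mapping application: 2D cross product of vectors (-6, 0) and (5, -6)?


u x v = u_x*v_y - u_y*v_x = (-6)*(-6) - 0*5
= 36 - 0 = 36

36


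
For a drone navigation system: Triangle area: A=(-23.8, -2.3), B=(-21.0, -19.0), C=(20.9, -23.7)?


Area = |x_A(y_B-y_C) + x_B(y_C-y_A) + x_C(y_A-y_B)|/2
= |(-111.86) + 449.4 + 349.03|/2
= 686.57/2 = 343.285

343.285


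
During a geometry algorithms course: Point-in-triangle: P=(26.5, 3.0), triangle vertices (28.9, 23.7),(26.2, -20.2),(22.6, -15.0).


Cross products: AB x AP = -49.47, BC x BP = -85.08, CA x CP = -37.53
All same sign? yes

Yes, inside


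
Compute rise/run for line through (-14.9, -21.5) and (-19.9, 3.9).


slope = (y2-y1)/(x2-x1) = (3.9-(-21.5))/((-19.9)-(-14.9)) = 25.4/(-5) = -5.08

-5.08


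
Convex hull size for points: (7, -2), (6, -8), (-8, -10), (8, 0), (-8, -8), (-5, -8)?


Convex hull vertices (CCW): (-8, -10), (6, -8), (8, 0), (-8, -8)
Count = 4

4


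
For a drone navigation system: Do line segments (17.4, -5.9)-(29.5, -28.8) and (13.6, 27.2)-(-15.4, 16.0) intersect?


Cross products: d1=1002.46, d2=1802.08, d3=313.49, d4=-486.13
d1*d2 < 0 and d3*d4 < 0? no

No, they don't intersect


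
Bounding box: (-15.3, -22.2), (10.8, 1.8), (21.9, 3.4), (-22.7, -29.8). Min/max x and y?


x range: [-22.7, 21.9]
y range: [-29.8, 3.4]
Bounding box: (-22.7,-29.8) to (21.9,3.4)

(-22.7,-29.8) to (21.9,3.4)


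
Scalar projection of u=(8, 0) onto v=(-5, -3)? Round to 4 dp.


u.v = -40, |v| = sqrt(34) = 5.831
Scalar projection = u.v / |v| = -40 / sqrt(34) = -6.8599

-6.8599


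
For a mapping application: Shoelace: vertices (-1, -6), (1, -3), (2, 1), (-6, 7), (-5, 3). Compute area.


Shoelace sum: ((-1)*(-3) - 1*(-6)) + (1*1 - 2*(-3)) + (2*7 - (-6)*1) + ((-6)*3 - (-5)*7) + ((-5)*(-6) - (-1)*3)
= 86
Area = |86|/2 = 43

43


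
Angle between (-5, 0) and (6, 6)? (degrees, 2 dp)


u.v = -30, |u| = sqrt(25) = 5, |v| = sqrt(72) = 8.4853
cos(theta) = u.v/(|u||v|) = -30/sqrt(1800) = -0.707107
theta = acos(-0.707107) = 135 degrees

135 degrees


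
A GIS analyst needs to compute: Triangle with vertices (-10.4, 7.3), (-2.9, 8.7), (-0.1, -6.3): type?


Side lengths squared: AB^2=58.21, BC^2=232.84, CA^2=291.05
Sorted: [58.21, 232.84, 291.05]
By sides: Scalene, By angles: Right

Scalene, Right


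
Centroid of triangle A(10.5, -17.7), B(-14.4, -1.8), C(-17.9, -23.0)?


Centroid = ((x_A+x_B+x_C)/3, (y_A+y_B+y_C)/3)
= ((10.5+(-14.4)+(-17.9))/3, ((-17.7)+(-1.8)+(-23))/3)
= (-7.2667, -14.1667)

(-7.2667, -14.1667)


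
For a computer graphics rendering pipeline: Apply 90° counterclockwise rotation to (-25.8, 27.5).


90° CCW: (x,y) -> (-y, x)
(-25.8,27.5) -> (-27.5, -25.8)

(-27.5, -25.8)


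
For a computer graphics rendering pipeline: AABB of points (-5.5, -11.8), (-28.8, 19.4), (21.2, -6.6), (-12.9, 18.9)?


x range: [-28.8, 21.2]
y range: [-11.8, 19.4]
Bounding box: (-28.8,-11.8) to (21.2,19.4)

(-28.8,-11.8) to (21.2,19.4)


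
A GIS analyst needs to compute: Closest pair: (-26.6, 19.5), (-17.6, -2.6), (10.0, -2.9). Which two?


d(P0,P1) = 23.8623, d(P0,P2) = 42.9106, d(P1,P2) = 27.6016
Closest: P0 and P1

Closest pair: (-26.6, 19.5) and (-17.6, -2.6), distance = 23.8623


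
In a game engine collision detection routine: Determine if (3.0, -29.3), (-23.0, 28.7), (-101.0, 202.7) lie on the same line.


Cross product: ((-23)-3)*(202.7-(-29.3)) - (28.7-(-29.3))*((-101)-3)
= 0

Yes, collinear


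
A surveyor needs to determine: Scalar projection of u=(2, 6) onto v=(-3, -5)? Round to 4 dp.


u.v = -36, |v| = sqrt(34) = 5.831
Scalar projection = u.v / |v| = -36 / sqrt(34) = -6.1739

-6.1739


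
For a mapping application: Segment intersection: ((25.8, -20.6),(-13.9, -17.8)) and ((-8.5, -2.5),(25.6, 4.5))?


Cross products: d1=-857.31, d2=-483.93, d3=-622.53, d4=-995.91
d1*d2 < 0 and d3*d4 < 0? no

No, they don't intersect


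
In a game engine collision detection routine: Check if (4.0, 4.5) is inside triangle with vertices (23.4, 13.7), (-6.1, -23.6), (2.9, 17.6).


Cross products: AB x AP = -452.22, BC x BP = -163.22, CA x CP = -264.26
All same sign? yes

Yes, inside


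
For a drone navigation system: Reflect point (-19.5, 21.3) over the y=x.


Reflection over y=x: (x,y) -> (y,x)
(-19.5, 21.3) -> (21.3, -19.5)

(21.3, -19.5)


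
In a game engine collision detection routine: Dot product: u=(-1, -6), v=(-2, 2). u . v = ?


u . v = u_x*v_x + u_y*v_y = (-1)*(-2) + (-6)*2
= 2 + (-12) = -10

-10


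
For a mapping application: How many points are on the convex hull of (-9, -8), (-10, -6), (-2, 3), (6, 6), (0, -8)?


Convex hull vertices (CCW): (-10, -6), (-9, -8), (0, -8), (6, 6), (-2, 3)
Count = 5

5


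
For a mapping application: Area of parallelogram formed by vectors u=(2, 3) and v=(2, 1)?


|u x v| = |2*1 - 3*2|
= |2 - 6| = 4

4


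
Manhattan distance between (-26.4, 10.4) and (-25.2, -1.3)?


|(-26.4)-(-25.2)| + |10.4-(-1.3)| = 1.2 + 11.7 = 12.9

12.9


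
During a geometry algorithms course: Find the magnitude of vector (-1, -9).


|u| = sqrt((-1)^2 + (-9)^2) = sqrt(82) = 9.0554

9.0554


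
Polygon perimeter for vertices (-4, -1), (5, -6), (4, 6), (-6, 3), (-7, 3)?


Sides: (-4, -1)->(5, -6): sqrt(106) = 10.29563, (5, -6)->(4, 6): sqrt(145) = 12.041595, (4, 6)->(-6, 3): sqrt(109) = 10.440307, (-6, 3)->(-7, 3): sqrt(1) = 1, (-7, 3)->(-4, -1): sqrt(25) = 5
Sum = 38.777532
Perimeter = 38.7775

38.7775


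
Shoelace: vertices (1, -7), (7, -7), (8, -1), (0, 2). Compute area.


Shoelace sum: (1*(-7) - 7*(-7)) + (7*(-1) - 8*(-7)) + (8*2 - 0*(-1)) + (0*(-7) - 1*2)
= 105
Area = |105|/2 = 52.5

52.5


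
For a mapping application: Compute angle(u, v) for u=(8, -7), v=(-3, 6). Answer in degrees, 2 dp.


u.v = -66, |u| = sqrt(113) = 10.6301, |v| = sqrt(45) = 6.7082
cos(theta) = u.v/(|u||v|) = -66/sqrt(5085) = -0.925547
theta = acos(-0.925547) = 157.75 degrees

157.75 degrees


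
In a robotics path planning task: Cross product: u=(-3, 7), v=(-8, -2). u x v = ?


u x v = u_x*v_y - u_y*v_x = (-3)*(-2) - 7*(-8)
= 6 - (-56) = 62

62


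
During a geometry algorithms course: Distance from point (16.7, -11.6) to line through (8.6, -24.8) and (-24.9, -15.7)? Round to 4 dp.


|cross product| = 515.91
|line direction| = sqrt(1205.06) = 34.714
Distance = 515.91/sqrt(1205.06) = 14.8617

14.8617


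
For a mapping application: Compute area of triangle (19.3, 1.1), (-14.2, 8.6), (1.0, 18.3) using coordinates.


Area = |x_A(y_B-y_C) + x_B(y_C-y_A) + x_C(y_A-y_B)|/2
= |(-187.21) + (-244.24) + (-7.5)|/2
= 438.95/2 = 219.475

219.475


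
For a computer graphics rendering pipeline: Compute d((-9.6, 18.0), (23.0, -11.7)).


dx=32.6, dy=-29.7
d^2 = 32.6^2 + (-29.7)^2 = 1944.85
d = sqrt(1944.85) = 44.1005

44.1005


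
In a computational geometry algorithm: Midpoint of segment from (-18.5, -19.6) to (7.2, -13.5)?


M = (((-18.5)+7.2)/2, ((-19.6)+(-13.5))/2)
= (-5.65, -16.55)

(-5.65, -16.55)


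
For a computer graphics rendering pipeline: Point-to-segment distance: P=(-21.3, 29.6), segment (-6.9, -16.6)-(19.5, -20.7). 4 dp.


Project P onto AB: t = 0 (clamped to [0,1])
Closest point on segment: (-6.9, -16.6)
Distance: 48.3921

48.3921


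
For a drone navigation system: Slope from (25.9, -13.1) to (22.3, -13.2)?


slope = (y2-y1)/(x2-x1) = ((-13.2)-(-13.1))/(22.3-25.9) = (-0.1)/(-3.6) = 0.0278

0.0278


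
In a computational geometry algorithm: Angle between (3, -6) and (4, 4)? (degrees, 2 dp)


u.v = -12, |u| = sqrt(45) = 6.7082, |v| = sqrt(32) = 5.6569
cos(theta) = u.v/(|u||v|) = -12/sqrt(1440) = -0.316228
theta = acos(-0.316228) = 108.43 degrees

108.43 degrees


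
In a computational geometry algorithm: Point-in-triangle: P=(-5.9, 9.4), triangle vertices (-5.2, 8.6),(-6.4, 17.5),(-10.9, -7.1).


Cross products: AB x AP = 5.27, BC x BP = 48.75, CA x CP = 15.55
All same sign? yes

Yes, inside


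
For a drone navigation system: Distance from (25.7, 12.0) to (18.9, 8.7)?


dx=-6.8, dy=-3.3
d^2 = (-6.8)^2 + (-3.3)^2 = 57.13
d = sqrt(57.13) = 7.5584

7.5584


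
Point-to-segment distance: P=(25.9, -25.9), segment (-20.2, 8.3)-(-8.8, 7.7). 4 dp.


Project P onto AB: t = 1 (clamped to [0,1])
Closest point on segment: (-8.8, 7.7)
Distance: 48.3017

48.3017


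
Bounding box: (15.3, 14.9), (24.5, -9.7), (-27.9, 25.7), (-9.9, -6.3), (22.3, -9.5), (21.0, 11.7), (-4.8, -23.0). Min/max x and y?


x range: [-27.9, 24.5]
y range: [-23, 25.7]
Bounding box: (-27.9,-23) to (24.5,25.7)

(-27.9,-23) to (24.5,25.7)


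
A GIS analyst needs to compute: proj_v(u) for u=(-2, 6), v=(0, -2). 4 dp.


u.v = -12, |v| = sqrt(4) = 2
Scalar projection = u.v / |v| = -12 / sqrt(4) = -6

-6


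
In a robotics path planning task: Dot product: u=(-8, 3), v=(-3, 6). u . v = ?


u . v = u_x*v_x + u_y*v_y = (-8)*(-3) + 3*6
= 24 + 18 = 42

42


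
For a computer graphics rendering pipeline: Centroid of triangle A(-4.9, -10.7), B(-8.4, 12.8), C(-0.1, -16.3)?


Centroid = ((x_A+x_B+x_C)/3, (y_A+y_B+y_C)/3)
= (((-4.9)+(-8.4)+(-0.1))/3, ((-10.7)+12.8+(-16.3))/3)
= (-4.4667, -4.7333)

(-4.4667, -4.7333)


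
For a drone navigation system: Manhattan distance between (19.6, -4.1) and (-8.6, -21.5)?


|19.6-(-8.6)| + |(-4.1)-(-21.5)| = 28.2 + 17.4 = 45.6

45.6


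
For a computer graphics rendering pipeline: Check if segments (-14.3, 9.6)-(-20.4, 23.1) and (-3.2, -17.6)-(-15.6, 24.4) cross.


Cross products: d1=128.92, d2=217.72, d3=16.07, d4=-72.73
d1*d2 < 0 and d3*d4 < 0? no

No, they don't intersect


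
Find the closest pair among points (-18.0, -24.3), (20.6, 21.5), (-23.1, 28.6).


d(P0,P1) = 59.8966, d(P0,P2) = 53.1453, d(P1,P2) = 44.273
Closest: P1 and P2

Closest pair: (20.6, 21.5) and (-23.1, 28.6), distance = 44.273


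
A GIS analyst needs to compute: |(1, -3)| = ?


|u| = sqrt(1^2 + (-3)^2) = sqrt(10) = 3.1623

3.1623


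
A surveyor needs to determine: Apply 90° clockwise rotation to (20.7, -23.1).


90° CW: (x,y) -> (y, -x)
(20.7,-23.1) -> (-23.1, -20.7)

(-23.1, -20.7)


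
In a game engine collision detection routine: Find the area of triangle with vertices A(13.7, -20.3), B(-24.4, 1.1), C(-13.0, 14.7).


Area = |x_A(y_B-y_C) + x_B(y_C-y_A) + x_C(y_A-y_B)|/2
= |(-186.32) + (-854) + 278.2|/2
= 762.12/2 = 381.06

381.06


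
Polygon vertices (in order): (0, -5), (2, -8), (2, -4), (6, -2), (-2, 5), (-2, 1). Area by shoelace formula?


Shoelace sum: (0*(-8) - 2*(-5)) + (2*(-4) - 2*(-8)) + (2*(-2) - 6*(-4)) + (6*5 - (-2)*(-2)) + ((-2)*1 - (-2)*5) + ((-2)*(-5) - 0*1)
= 82
Area = |82|/2 = 41

41


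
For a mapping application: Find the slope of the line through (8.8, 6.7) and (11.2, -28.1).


slope = (y2-y1)/(x2-x1) = ((-28.1)-6.7)/(11.2-8.8) = (-34.8)/2.4 = -14.5

-14.5


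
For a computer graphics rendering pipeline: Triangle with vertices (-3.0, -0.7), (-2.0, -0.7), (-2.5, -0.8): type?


Side lengths squared: AB^2=1, BC^2=0.26, CA^2=0.26
Sorted: [0.26, 0.26, 1]
By sides: Isosceles, By angles: Obtuse

Isosceles, Obtuse


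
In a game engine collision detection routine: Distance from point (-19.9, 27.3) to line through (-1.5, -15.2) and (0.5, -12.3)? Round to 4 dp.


|cross product| = 138.36
|line direction| = sqrt(12.41) = 3.5228
Distance = 138.36/sqrt(12.41) = 39.2758

39.2758


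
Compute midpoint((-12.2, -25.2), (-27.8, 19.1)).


M = (((-12.2)+(-27.8))/2, ((-25.2)+19.1)/2)
= (-20, -3.05)

(-20, -3.05)


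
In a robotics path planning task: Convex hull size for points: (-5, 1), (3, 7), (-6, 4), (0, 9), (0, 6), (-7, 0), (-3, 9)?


Convex hull vertices (CCW): (-7, 0), (-5, 1), (3, 7), (0, 9), (-3, 9), (-6, 4)
Count = 6

6


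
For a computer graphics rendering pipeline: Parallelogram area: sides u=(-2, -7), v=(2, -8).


|u x v| = |(-2)*(-8) - (-7)*2|
= |16 - (-14)| = 30

30


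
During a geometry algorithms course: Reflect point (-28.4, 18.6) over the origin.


Reflection over origin: (x,y) -> (-x,-y)
(-28.4, 18.6) -> (28.4, -18.6)

(28.4, -18.6)


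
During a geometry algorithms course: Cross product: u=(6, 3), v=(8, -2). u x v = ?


u x v = u_x*v_y - u_y*v_x = 6*(-2) - 3*8
= (-12) - 24 = -36

-36


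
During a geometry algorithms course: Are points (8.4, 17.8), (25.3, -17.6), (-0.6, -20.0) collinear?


Cross product: (25.3-8.4)*((-20)-17.8) - ((-17.6)-17.8)*((-0.6)-8.4)
= -957.42

No, not collinear


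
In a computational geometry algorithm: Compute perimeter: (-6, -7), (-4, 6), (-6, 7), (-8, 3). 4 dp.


Sides: (-6, -7)->(-4, 6): sqrt(173) = 13.152946, (-4, 6)->(-6, 7): sqrt(5) = 2.236068, (-6, 7)->(-8, 3): sqrt(20) = 4.472136, (-8, 3)->(-6, -7): sqrt(104) = 10.198039
Sum = 30.059189
Perimeter = 30.0592

30.0592


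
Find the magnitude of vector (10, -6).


|u| = sqrt(10^2 + (-6)^2) = sqrt(136) = 11.6619

11.6619


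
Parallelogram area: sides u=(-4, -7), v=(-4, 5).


|u x v| = |(-4)*5 - (-7)*(-4)|
= |(-20) - 28| = 48

48


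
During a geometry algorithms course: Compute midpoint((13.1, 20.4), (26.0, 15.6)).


M = ((13.1+26)/2, (20.4+15.6)/2)
= (19.55, 18)

(19.55, 18)


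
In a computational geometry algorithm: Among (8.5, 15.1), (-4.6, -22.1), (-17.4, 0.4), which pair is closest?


d(P0,P1) = 39.4392, d(P0,P2) = 29.7809, d(P1,P2) = 25.8861
Closest: P1 and P2

Closest pair: (-4.6, -22.1) and (-17.4, 0.4), distance = 25.8861


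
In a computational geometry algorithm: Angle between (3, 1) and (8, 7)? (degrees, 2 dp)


u.v = 31, |u| = sqrt(10) = 3.1623, |v| = sqrt(113) = 10.6301
cos(theta) = u.v/(|u||v|) = 31/sqrt(1130) = 0.922194
theta = acos(0.922194) = 22.75 degrees

22.75 degrees


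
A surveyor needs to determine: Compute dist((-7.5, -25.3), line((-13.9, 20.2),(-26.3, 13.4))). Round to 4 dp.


|cross product| = 607.72
|line direction| = sqrt(200) = 14.1421
Distance = 607.72/sqrt(200) = 42.9723

42.9723


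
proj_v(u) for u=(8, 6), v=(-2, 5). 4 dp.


u.v = 14, |v| = sqrt(29) = 5.3852
Scalar projection = u.v / |v| = 14 / sqrt(29) = 2.5997

2.5997


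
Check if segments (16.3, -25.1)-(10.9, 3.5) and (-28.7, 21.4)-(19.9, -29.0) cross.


Cross products: d1=8.1, d2=1125.9, d3=1035.9, d4=-81.9
d1*d2 < 0 and d3*d4 < 0? no

No, they don't intersect


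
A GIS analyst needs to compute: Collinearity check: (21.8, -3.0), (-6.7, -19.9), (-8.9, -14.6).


Cross product: ((-6.7)-21.8)*((-14.6)-(-3)) - ((-19.9)-(-3))*((-8.9)-21.8)
= -188.23

No, not collinear


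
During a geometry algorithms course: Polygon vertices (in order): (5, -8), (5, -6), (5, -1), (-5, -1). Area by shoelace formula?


Shoelace sum: (5*(-6) - 5*(-8)) + (5*(-1) - 5*(-6)) + (5*(-1) - (-5)*(-1)) + ((-5)*(-8) - 5*(-1))
= 70
Area = |70|/2 = 35

35


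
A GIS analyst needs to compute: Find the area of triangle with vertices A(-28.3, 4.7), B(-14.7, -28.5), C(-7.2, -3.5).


Area = |x_A(y_B-y_C) + x_B(y_C-y_A) + x_C(y_A-y_B)|/2
= |707.5 + 120.54 + (-239.04)|/2
= 589/2 = 294.5

294.5


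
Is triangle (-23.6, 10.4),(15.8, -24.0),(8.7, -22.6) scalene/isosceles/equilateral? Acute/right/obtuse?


Side lengths squared: AB^2=2735.72, BC^2=52.37, CA^2=2132.29
Sorted: [52.37, 2132.29, 2735.72]
By sides: Scalene, By angles: Obtuse

Scalene, Obtuse


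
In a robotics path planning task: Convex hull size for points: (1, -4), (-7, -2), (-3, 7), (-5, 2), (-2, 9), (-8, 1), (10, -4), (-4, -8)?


Convex hull vertices (CCW): (-8, 1), (-7, -2), (-4, -8), (10, -4), (-2, 9)
Count = 5

5


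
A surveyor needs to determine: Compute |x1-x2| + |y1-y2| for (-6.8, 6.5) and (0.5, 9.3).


|(-6.8)-0.5| + |6.5-9.3| = 7.3 + 2.8 = 10.1

10.1


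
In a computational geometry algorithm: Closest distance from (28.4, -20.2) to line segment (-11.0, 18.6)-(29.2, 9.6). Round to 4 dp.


Project P onto AB: t = 1 (clamped to [0,1])
Closest point on segment: (29.2, 9.6)
Distance: 29.8107

29.8107


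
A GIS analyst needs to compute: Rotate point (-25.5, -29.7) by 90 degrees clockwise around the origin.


90° CW: (x,y) -> (y, -x)
(-25.5,-29.7) -> (-29.7, 25.5)

(-29.7, 25.5)


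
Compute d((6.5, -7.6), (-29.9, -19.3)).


dx=-36.4, dy=-11.7
d^2 = (-36.4)^2 + (-11.7)^2 = 1461.85
d = sqrt(1461.85) = 38.2341

38.2341


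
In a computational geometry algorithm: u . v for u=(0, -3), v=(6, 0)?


u . v = u_x*v_x + u_y*v_y = 0*6 + (-3)*0
= 0 + 0 = 0

0


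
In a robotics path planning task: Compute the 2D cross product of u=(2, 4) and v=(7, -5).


u x v = u_x*v_y - u_y*v_x = 2*(-5) - 4*7
= (-10) - 28 = -38

-38


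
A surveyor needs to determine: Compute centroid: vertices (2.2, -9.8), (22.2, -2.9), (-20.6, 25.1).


Centroid = ((x_A+x_B+x_C)/3, (y_A+y_B+y_C)/3)
= ((2.2+22.2+(-20.6))/3, ((-9.8)+(-2.9)+25.1)/3)
= (1.2667, 4.1333)

(1.2667, 4.1333)


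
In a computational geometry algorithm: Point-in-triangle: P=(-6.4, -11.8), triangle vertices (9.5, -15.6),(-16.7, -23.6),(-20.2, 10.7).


Cross products: AB x AP = -226.76, BC x BP = -394.59, CA x CP = -305.31
All same sign? yes

Yes, inside


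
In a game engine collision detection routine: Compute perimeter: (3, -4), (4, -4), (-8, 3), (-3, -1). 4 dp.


Sides: (3, -4)->(4, -4): sqrt(1) = 1, (4, -4)->(-8, 3): sqrt(193) = 13.892444, (-8, 3)->(-3, -1): sqrt(41) = 6.403124, (-3, -1)->(3, -4): sqrt(45) = 6.708204
Sum = 28.003772
Perimeter = 28.0038

28.0038


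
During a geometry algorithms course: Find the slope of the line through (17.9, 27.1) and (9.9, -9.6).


slope = (y2-y1)/(x2-x1) = ((-9.6)-27.1)/(9.9-17.9) = (-36.7)/(-8) = 4.5875

4.5875


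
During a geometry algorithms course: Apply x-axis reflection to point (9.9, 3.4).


Reflection over x-axis: (x,y) -> (x,-y)
(9.9, 3.4) -> (9.9, -3.4)

(9.9, -3.4)


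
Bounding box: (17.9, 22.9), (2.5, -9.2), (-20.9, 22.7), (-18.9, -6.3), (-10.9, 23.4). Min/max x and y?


x range: [-20.9, 17.9]
y range: [-9.2, 23.4]
Bounding box: (-20.9,-9.2) to (17.9,23.4)

(-20.9,-9.2) to (17.9,23.4)


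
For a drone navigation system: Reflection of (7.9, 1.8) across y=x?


Reflection over y=x: (x,y) -> (y,x)
(7.9, 1.8) -> (1.8, 7.9)

(1.8, 7.9)


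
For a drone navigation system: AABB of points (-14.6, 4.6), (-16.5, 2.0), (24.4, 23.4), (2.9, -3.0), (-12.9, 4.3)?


x range: [-16.5, 24.4]
y range: [-3, 23.4]
Bounding box: (-16.5,-3) to (24.4,23.4)

(-16.5,-3) to (24.4,23.4)


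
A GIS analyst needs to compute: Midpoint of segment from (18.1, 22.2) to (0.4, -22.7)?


M = ((18.1+0.4)/2, (22.2+(-22.7))/2)
= (9.25, -0.25)

(9.25, -0.25)


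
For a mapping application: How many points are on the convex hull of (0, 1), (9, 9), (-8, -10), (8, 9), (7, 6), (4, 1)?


Convex hull vertices (CCW): (-8, -10), (4, 1), (9, 9), (8, 9), (0, 1)
Count = 5

5
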